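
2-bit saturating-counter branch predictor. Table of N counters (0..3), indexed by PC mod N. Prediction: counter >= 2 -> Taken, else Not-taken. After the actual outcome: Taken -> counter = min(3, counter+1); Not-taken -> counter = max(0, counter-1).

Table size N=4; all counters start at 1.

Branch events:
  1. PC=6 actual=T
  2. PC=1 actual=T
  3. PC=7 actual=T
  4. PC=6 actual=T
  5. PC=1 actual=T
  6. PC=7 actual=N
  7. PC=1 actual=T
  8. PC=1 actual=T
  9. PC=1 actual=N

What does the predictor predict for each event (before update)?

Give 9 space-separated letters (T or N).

Answer: N N N T T T T T T

Derivation:
Ev 1: PC=6 idx=2 pred=N actual=T -> ctr[2]=2
Ev 2: PC=1 idx=1 pred=N actual=T -> ctr[1]=2
Ev 3: PC=7 idx=3 pred=N actual=T -> ctr[3]=2
Ev 4: PC=6 idx=2 pred=T actual=T -> ctr[2]=3
Ev 5: PC=1 idx=1 pred=T actual=T -> ctr[1]=3
Ev 6: PC=7 idx=3 pred=T actual=N -> ctr[3]=1
Ev 7: PC=1 idx=1 pred=T actual=T -> ctr[1]=3
Ev 8: PC=1 idx=1 pred=T actual=T -> ctr[1]=3
Ev 9: PC=1 idx=1 pred=T actual=N -> ctr[1]=2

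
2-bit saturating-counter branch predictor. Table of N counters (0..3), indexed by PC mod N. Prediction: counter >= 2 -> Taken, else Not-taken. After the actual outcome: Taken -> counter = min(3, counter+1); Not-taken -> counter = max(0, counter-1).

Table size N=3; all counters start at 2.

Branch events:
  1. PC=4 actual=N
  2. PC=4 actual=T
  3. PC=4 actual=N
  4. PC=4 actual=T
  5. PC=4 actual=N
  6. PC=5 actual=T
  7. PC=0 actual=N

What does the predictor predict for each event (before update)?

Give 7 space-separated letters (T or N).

Ev 1: PC=4 idx=1 pred=T actual=N -> ctr[1]=1
Ev 2: PC=4 idx=1 pred=N actual=T -> ctr[1]=2
Ev 3: PC=4 idx=1 pred=T actual=N -> ctr[1]=1
Ev 4: PC=4 idx=1 pred=N actual=T -> ctr[1]=2
Ev 5: PC=4 idx=1 pred=T actual=N -> ctr[1]=1
Ev 6: PC=5 idx=2 pred=T actual=T -> ctr[2]=3
Ev 7: PC=0 idx=0 pred=T actual=N -> ctr[0]=1

Answer: T N T N T T T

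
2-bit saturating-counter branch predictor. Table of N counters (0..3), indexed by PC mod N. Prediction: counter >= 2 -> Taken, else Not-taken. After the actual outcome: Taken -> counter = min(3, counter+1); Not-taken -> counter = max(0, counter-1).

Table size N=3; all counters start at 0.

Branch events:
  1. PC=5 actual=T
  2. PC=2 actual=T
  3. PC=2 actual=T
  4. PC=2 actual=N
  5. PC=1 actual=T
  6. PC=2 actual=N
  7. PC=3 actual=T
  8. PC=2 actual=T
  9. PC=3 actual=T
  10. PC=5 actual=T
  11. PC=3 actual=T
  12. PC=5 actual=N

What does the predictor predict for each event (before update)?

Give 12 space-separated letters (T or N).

Answer: N N T T N T N N N T T T

Derivation:
Ev 1: PC=5 idx=2 pred=N actual=T -> ctr[2]=1
Ev 2: PC=2 idx=2 pred=N actual=T -> ctr[2]=2
Ev 3: PC=2 idx=2 pred=T actual=T -> ctr[2]=3
Ev 4: PC=2 idx=2 pred=T actual=N -> ctr[2]=2
Ev 5: PC=1 idx=1 pred=N actual=T -> ctr[1]=1
Ev 6: PC=2 idx=2 pred=T actual=N -> ctr[2]=1
Ev 7: PC=3 idx=0 pred=N actual=T -> ctr[0]=1
Ev 8: PC=2 idx=2 pred=N actual=T -> ctr[2]=2
Ev 9: PC=3 idx=0 pred=N actual=T -> ctr[0]=2
Ev 10: PC=5 idx=2 pred=T actual=T -> ctr[2]=3
Ev 11: PC=3 idx=0 pred=T actual=T -> ctr[0]=3
Ev 12: PC=5 idx=2 pred=T actual=N -> ctr[2]=2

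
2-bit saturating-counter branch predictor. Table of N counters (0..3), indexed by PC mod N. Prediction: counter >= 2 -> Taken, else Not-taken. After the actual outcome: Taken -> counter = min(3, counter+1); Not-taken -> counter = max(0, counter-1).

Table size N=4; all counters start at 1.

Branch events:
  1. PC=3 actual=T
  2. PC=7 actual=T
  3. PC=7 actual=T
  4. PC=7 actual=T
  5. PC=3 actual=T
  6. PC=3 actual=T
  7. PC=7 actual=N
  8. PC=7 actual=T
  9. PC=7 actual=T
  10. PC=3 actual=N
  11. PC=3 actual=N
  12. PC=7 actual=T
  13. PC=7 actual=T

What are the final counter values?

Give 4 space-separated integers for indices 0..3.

Answer: 1 1 1 3

Derivation:
Ev 1: PC=3 idx=3 pred=N actual=T -> ctr[3]=2
Ev 2: PC=7 idx=3 pred=T actual=T -> ctr[3]=3
Ev 3: PC=7 idx=3 pred=T actual=T -> ctr[3]=3
Ev 4: PC=7 idx=3 pred=T actual=T -> ctr[3]=3
Ev 5: PC=3 idx=3 pred=T actual=T -> ctr[3]=3
Ev 6: PC=3 idx=3 pred=T actual=T -> ctr[3]=3
Ev 7: PC=7 idx=3 pred=T actual=N -> ctr[3]=2
Ev 8: PC=7 idx=3 pred=T actual=T -> ctr[3]=3
Ev 9: PC=7 idx=3 pred=T actual=T -> ctr[3]=3
Ev 10: PC=3 idx=3 pred=T actual=N -> ctr[3]=2
Ev 11: PC=3 idx=3 pred=T actual=N -> ctr[3]=1
Ev 12: PC=7 idx=3 pred=N actual=T -> ctr[3]=2
Ev 13: PC=7 idx=3 pred=T actual=T -> ctr[3]=3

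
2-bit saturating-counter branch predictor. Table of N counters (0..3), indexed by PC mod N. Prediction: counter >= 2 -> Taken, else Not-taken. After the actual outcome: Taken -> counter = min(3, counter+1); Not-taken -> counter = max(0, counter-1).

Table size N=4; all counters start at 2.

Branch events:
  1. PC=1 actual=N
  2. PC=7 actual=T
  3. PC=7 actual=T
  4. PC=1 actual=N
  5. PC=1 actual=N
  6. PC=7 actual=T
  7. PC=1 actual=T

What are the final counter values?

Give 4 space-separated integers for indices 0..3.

Ev 1: PC=1 idx=1 pred=T actual=N -> ctr[1]=1
Ev 2: PC=7 idx=3 pred=T actual=T -> ctr[3]=3
Ev 3: PC=7 idx=3 pred=T actual=T -> ctr[3]=3
Ev 4: PC=1 idx=1 pred=N actual=N -> ctr[1]=0
Ev 5: PC=1 idx=1 pred=N actual=N -> ctr[1]=0
Ev 6: PC=7 idx=3 pred=T actual=T -> ctr[3]=3
Ev 7: PC=1 idx=1 pred=N actual=T -> ctr[1]=1

Answer: 2 1 2 3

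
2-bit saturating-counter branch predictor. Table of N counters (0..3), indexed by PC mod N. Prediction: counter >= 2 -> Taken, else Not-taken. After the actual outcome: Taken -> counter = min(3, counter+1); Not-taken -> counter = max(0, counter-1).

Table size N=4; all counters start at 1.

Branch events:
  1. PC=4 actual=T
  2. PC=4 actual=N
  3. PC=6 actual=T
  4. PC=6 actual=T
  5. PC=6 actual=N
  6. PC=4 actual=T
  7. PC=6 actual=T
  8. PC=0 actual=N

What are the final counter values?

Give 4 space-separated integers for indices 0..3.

Answer: 1 1 3 1

Derivation:
Ev 1: PC=4 idx=0 pred=N actual=T -> ctr[0]=2
Ev 2: PC=4 idx=0 pred=T actual=N -> ctr[0]=1
Ev 3: PC=6 idx=2 pred=N actual=T -> ctr[2]=2
Ev 4: PC=6 idx=2 pred=T actual=T -> ctr[2]=3
Ev 5: PC=6 idx=2 pred=T actual=N -> ctr[2]=2
Ev 6: PC=4 idx=0 pred=N actual=T -> ctr[0]=2
Ev 7: PC=6 idx=2 pred=T actual=T -> ctr[2]=3
Ev 8: PC=0 idx=0 pred=T actual=N -> ctr[0]=1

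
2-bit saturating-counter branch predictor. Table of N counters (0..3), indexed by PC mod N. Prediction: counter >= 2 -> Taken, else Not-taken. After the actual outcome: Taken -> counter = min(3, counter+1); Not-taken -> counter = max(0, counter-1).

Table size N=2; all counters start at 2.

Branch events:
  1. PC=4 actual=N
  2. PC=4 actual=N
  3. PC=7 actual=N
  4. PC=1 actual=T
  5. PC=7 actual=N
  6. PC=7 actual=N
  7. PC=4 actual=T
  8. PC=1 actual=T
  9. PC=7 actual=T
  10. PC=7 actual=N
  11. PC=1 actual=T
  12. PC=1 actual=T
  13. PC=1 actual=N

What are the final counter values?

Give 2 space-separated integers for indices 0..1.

Ev 1: PC=4 idx=0 pred=T actual=N -> ctr[0]=1
Ev 2: PC=4 idx=0 pred=N actual=N -> ctr[0]=0
Ev 3: PC=7 idx=1 pred=T actual=N -> ctr[1]=1
Ev 4: PC=1 idx=1 pred=N actual=T -> ctr[1]=2
Ev 5: PC=7 idx=1 pred=T actual=N -> ctr[1]=1
Ev 6: PC=7 idx=1 pred=N actual=N -> ctr[1]=0
Ev 7: PC=4 idx=0 pred=N actual=T -> ctr[0]=1
Ev 8: PC=1 idx=1 pred=N actual=T -> ctr[1]=1
Ev 9: PC=7 idx=1 pred=N actual=T -> ctr[1]=2
Ev 10: PC=7 idx=1 pred=T actual=N -> ctr[1]=1
Ev 11: PC=1 idx=1 pred=N actual=T -> ctr[1]=2
Ev 12: PC=1 idx=1 pred=T actual=T -> ctr[1]=3
Ev 13: PC=1 idx=1 pred=T actual=N -> ctr[1]=2

Answer: 1 2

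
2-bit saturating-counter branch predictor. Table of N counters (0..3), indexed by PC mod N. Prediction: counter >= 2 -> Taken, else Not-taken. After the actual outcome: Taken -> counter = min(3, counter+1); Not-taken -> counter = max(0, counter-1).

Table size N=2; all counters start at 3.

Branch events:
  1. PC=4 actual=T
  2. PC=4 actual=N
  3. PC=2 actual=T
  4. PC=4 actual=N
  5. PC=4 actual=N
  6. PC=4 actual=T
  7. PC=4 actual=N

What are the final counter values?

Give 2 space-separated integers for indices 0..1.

Answer: 1 3

Derivation:
Ev 1: PC=4 idx=0 pred=T actual=T -> ctr[0]=3
Ev 2: PC=4 idx=0 pred=T actual=N -> ctr[0]=2
Ev 3: PC=2 idx=0 pred=T actual=T -> ctr[0]=3
Ev 4: PC=4 idx=0 pred=T actual=N -> ctr[0]=2
Ev 5: PC=4 idx=0 pred=T actual=N -> ctr[0]=1
Ev 6: PC=4 idx=0 pred=N actual=T -> ctr[0]=2
Ev 7: PC=4 idx=0 pred=T actual=N -> ctr[0]=1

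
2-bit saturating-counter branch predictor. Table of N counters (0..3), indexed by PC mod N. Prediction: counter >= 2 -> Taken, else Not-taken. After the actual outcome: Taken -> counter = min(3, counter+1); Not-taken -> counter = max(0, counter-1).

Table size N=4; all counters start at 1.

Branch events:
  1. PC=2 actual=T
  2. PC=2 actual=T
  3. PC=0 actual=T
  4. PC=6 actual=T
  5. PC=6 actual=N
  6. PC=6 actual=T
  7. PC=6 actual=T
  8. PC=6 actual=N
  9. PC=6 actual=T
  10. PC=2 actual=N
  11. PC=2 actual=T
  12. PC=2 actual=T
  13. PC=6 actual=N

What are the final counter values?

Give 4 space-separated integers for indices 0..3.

Ev 1: PC=2 idx=2 pred=N actual=T -> ctr[2]=2
Ev 2: PC=2 idx=2 pred=T actual=T -> ctr[2]=3
Ev 3: PC=0 idx=0 pred=N actual=T -> ctr[0]=2
Ev 4: PC=6 idx=2 pred=T actual=T -> ctr[2]=3
Ev 5: PC=6 idx=2 pred=T actual=N -> ctr[2]=2
Ev 6: PC=6 idx=2 pred=T actual=T -> ctr[2]=3
Ev 7: PC=6 idx=2 pred=T actual=T -> ctr[2]=3
Ev 8: PC=6 idx=2 pred=T actual=N -> ctr[2]=2
Ev 9: PC=6 idx=2 pred=T actual=T -> ctr[2]=3
Ev 10: PC=2 idx=2 pred=T actual=N -> ctr[2]=2
Ev 11: PC=2 idx=2 pred=T actual=T -> ctr[2]=3
Ev 12: PC=2 idx=2 pred=T actual=T -> ctr[2]=3
Ev 13: PC=6 idx=2 pred=T actual=N -> ctr[2]=2

Answer: 2 1 2 1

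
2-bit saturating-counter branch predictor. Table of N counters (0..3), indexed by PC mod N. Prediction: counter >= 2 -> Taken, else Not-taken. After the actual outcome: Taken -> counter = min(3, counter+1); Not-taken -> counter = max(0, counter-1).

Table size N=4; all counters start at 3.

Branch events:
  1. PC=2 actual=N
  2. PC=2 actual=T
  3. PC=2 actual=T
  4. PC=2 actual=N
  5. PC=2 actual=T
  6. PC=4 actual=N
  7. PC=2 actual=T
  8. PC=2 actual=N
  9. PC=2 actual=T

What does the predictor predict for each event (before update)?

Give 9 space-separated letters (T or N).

Answer: T T T T T T T T T

Derivation:
Ev 1: PC=2 idx=2 pred=T actual=N -> ctr[2]=2
Ev 2: PC=2 idx=2 pred=T actual=T -> ctr[2]=3
Ev 3: PC=2 idx=2 pred=T actual=T -> ctr[2]=3
Ev 4: PC=2 idx=2 pred=T actual=N -> ctr[2]=2
Ev 5: PC=2 idx=2 pred=T actual=T -> ctr[2]=3
Ev 6: PC=4 idx=0 pred=T actual=N -> ctr[0]=2
Ev 7: PC=2 idx=2 pred=T actual=T -> ctr[2]=3
Ev 8: PC=2 idx=2 pred=T actual=N -> ctr[2]=2
Ev 9: PC=2 idx=2 pred=T actual=T -> ctr[2]=3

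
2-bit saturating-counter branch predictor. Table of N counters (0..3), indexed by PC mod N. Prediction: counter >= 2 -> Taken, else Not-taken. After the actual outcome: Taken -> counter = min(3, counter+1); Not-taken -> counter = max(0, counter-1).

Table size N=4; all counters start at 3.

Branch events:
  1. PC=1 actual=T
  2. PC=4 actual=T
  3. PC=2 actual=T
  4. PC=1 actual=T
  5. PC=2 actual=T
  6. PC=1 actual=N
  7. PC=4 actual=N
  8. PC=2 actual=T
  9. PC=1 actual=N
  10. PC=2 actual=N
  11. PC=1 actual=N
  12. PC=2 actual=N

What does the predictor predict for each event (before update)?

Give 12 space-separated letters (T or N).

Answer: T T T T T T T T T T N T

Derivation:
Ev 1: PC=1 idx=1 pred=T actual=T -> ctr[1]=3
Ev 2: PC=4 idx=0 pred=T actual=T -> ctr[0]=3
Ev 3: PC=2 idx=2 pred=T actual=T -> ctr[2]=3
Ev 4: PC=1 idx=1 pred=T actual=T -> ctr[1]=3
Ev 5: PC=2 idx=2 pred=T actual=T -> ctr[2]=3
Ev 6: PC=1 idx=1 pred=T actual=N -> ctr[1]=2
Ev 7: PC=4 idx=0 pred=T actual=N -> ctr[0]=2
Ev 8: PC=2 idx=2 pred=T actual=T -> ctr[2]=3
Ev 9: PC=1 idx=1 pred=T actual=N -> ctr[1]=1
Ev 10: PC=2 idx=2 pred=T actual=N -> ctr[2]=2
Ev 11: PC=1 idx=1 pred=N actual=N -> ctr[1]=0
Ev 12: PC=2 idx=2 pred=T actual=N -> ctr[2]=1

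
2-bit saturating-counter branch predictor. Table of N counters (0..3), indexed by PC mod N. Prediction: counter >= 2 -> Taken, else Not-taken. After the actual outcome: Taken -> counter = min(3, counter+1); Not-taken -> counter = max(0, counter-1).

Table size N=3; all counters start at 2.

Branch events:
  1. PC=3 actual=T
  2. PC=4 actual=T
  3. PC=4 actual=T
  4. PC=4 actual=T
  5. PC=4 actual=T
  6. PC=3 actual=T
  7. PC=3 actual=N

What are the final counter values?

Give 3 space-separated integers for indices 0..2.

Ev 1: PC=3 idx=0 pred=T actual=T -> ctr[0]=3
Ev 2: PC=4 idx=1 pred=T actual=T -> ctr[1]=3
Ev 3: PC=4 idx=1 pred=T actual=T -> ctr[1]=3
Ev 4: PC=4 idx=1 pred=T actual=T -> ctr[1]=3
Ev 5: PC=4 idx=1 pred=T actual=T -> ctr[1]=3
Ev 6: PC=3 idx=0 pred=T actual=T -> ctr[0]=3
Ev 7: PC=3 idx=0 pred=T actual=N -> ctr[0]=2

Answer: 2 3 2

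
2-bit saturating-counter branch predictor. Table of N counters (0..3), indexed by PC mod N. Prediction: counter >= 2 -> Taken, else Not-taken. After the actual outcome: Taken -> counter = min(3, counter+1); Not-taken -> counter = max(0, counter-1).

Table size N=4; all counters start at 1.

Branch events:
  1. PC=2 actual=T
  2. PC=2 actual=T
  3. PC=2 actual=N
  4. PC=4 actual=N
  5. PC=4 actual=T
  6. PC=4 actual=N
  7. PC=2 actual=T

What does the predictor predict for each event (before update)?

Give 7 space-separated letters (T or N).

Ev 1: PC=2 idx=2 pred=N actual=T -> ctr[2]=2
Ev 2: PC=2 idx=2 pred=T actual=T -> ctr[2]=3
Ev 3: PC=2 idx=2 pred=T actual=N -> ctr[2]=2
Ev 4: PC=4 idx=0 pred=N actual=N -> ctr[0]=0
Ev 5: PC=4 idx=0 pred=N actual=T -> ctr[0]=1
Ev 6: PC=4 idx=0 pred=N actual=N -> ctr[0]=0
Ev 7: PC=2 idx=2 pred=T actual=T -> ctr[2]=3

Answer: N T T N N N T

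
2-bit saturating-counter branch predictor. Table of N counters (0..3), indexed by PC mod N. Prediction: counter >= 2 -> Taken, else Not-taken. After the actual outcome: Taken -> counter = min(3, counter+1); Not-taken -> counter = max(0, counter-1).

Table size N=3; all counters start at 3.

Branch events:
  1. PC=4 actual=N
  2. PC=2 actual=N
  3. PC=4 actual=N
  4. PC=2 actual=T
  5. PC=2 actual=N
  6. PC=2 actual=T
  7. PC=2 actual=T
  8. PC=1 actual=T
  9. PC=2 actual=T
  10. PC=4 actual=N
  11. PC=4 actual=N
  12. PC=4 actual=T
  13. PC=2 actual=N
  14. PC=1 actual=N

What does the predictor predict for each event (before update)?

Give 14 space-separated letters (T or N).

Answer: T T T T T T T N T T N N T N

Derivation:
Ev 1: PC=4 idx=1 pred=T actual=N -> ctr[1]=2
Ev 2: PC=2 idx=2 pred=T actual=N -> ctr[2]=2
Ev 3: PC=4 idx=1 pred=T actual=N -> ctr[1]=1
Ev 4: PC=2 idx=2 pred=T actual=T -> ctr[2]=3
Ev 5: PC=2 idx=2 pred=T actual=N -> ctr[2]=2
Ev 6: PC=2 idx=2 pred=T actual=T -> ctr[2]=3
Ev 7: PC=2 idx=2 pred=T actual=T -> ctr[2]=3
Ev 8: PC=1 idx=1 pred=N actual=T -> ctr[1]=2
Ev 9: PC=2 idx=2 pred=T actual=T -> ctr[2]=3
Ev 10: PC=4 idx=1 pred=T actual=N -> ctr[1]=1
Ev 11: PC=4 idx=1 pred=N actual=N -> ctr[1]=0
Ev 12: PC=4 idx=1 pred=N actual=T -> ctr[1]=1
Ev 13: PC=2 idx=2 pred=T actual=N -> ctr[2]=2
Ev 14: PC=1 idx=1 pred=N actual=N -> ctr[1]=0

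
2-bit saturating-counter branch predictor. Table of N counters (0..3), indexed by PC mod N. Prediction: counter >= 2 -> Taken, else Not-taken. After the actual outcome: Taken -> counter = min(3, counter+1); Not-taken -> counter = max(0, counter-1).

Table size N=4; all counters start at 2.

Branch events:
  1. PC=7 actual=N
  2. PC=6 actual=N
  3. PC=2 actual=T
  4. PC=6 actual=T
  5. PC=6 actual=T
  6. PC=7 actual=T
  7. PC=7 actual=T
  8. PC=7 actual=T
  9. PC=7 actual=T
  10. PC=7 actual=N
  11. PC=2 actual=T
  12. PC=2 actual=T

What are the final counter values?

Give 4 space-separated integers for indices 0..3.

Answer: 2 2 3 2

Derivation:
Ev 1: PC=7 idx=3 pred=T actual=N -> ctr[3]=1
Ev 2: PC=6 idx=2 pred=T actual=N -> ctr[2]=1
Ev 3: PC=2 idx=2 pred=N actual=T -> ctr[2]=2
Ev 4: PC=6 idx=2 pred=T actual=T -> ctr[2]=3
Ev 5: PC=6 idx=2 pred=T actual=T -> ctr[2]=3
Ev 6: PC=7 idx=3 pred=N actual=T -> ctr[3]=2
Ev 7: PC=7 idx=3 pred=T actual=T -> ctr[3]=3
Ev 8: PC=7 idx=3 pred=T actual=T -> ctr[3]=3
Ev 9: PC=7 idx=3 pred=T actual=T -> ctr[3]=3
Ev 10: PC=7 idx=3 pred=T actual=N -> ctr[3]=2
Ev 11: PC=2 idx=2 pred=T actual=T -> ctr[2]=3
Ev 12: PC=2 idx=2 pred=T actual=T -> ctr[2]=3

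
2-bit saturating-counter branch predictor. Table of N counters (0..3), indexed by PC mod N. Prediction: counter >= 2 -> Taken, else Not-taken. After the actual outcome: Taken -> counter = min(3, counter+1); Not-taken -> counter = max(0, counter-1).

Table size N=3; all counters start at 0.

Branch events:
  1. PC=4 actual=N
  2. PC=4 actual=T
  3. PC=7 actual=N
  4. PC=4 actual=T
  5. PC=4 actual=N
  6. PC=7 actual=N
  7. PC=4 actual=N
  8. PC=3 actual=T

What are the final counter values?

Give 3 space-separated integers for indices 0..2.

Answer: 1 0 0

Derivation:
Ev 1: PC=4 idx=1 pred=N actual=N -> ctr[1]=0
Ev 2: PC=4 idx=1 pred=N actual=T -> ctr[1]=1
Ev 3: PC=7 idx=1 pred=N actual=N -> ctr[1]=0
Ev 4: PC=4 idx=1 pred=N actual=T -> ctr[1]=1
Ev 5: PC=4 idx=1 pred=N actual=N -> ctr[1]=0
Ev 6: PC=7 idx=1 pred=N actual=N -> ctr[1]=0
Ev 7: PC=4 idx=1 pred=N actual=N -> ctr[1]=0
Ev 8: PC=3 idx=0 pred=N actual=T -> ctr[0]=1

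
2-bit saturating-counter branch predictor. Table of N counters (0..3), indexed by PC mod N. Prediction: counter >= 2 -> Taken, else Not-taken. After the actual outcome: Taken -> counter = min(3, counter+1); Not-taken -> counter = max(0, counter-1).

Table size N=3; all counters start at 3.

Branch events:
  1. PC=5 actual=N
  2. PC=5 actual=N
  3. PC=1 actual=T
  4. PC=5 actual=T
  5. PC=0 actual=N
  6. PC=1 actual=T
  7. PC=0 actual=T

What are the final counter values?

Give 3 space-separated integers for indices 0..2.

Answer: 3 3 2

Derivation:
Ev 1: PC=5 idx=2 pred=T actual=N -> ctr[2]=2
Ev 2: PC=5 idx=2 pred=T actual=N -> ctr[2]=1
Ev 3: PC=1 idx=1 pred=T actual=T -> ctr[1]=3
Ev 4: PC=5 idx=2 pred=N actual=T -> ctr[2]=2
Ev 5: PC=0 idx=0 pred=T actual=N -> ctr[0]=2
Ev 6: PC=1 idx=1 pred=T actual=T -> ctr[1]=3
Ev 7: PC=0 idx=0 pred=T actual=T -> ctr[0]=3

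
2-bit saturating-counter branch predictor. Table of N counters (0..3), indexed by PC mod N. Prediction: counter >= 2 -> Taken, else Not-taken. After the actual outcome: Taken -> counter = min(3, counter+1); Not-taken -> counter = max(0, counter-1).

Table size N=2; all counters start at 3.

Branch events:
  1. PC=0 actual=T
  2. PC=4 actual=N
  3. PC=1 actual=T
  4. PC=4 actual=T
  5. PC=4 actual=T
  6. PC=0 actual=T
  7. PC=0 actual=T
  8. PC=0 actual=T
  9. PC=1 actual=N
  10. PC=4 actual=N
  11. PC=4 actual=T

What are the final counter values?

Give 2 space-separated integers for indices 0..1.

Answer: 3 2

Derivation:
Ev 1: PC=0 idx=0 pred=T actual=T -> ctr[0]=3
Ev 2: PC=4 idx=0 pred=T actual=N -> ctr[0]=2
Ev 3: PC=1 idx=1 pred=T actual=T -> ctr[1]=3
Ev 4: PC=4 idx=0 pred=T actual=T -> ctr[0]=3
Ev 5: PC=4 idx=0 pred=T actual=T -> ctr[0]=3
Ev 6: PC=0 idx=0 pred=T actual=T -> ctr[0]=3
Ev 7: PC=0 idx=0 pred=T actual=T -> ctr[0]=3
Ev 8: PC=0 idx=0 pred=T actual=T -> ctr[0]=3
Ev 9: PC=1 idx=1 pred=T actual=N -> ctr[1]=2
Ev 10: PC=4 idx=0 pred=T actual=N -> ctr[0]=2
Ev 11: PC=4 idx=0 pred=T actual=T -> ctr[0]=3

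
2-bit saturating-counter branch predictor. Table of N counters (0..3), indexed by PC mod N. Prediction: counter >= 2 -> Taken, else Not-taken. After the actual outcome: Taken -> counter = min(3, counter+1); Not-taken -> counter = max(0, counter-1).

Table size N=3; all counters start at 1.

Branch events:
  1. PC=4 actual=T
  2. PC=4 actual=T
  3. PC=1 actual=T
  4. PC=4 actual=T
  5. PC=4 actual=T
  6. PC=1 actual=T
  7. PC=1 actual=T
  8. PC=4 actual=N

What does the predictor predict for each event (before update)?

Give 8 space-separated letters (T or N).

Ev 1: PC=4 idx=1 pred=N actual=T -> ctr[1]=2
Ev 2: PC=4 idx=1 pred=T actual=T -> ctr[1]=3
Ev 3: PC=1 idx=1 pred=T actual=T -> ctr[1]=3
Ev 4: PC=4 idx=1 pred=T actual=T -> ctr[1]=3
Ev 5: PC=4 idx=1 pred=T actual=T -> ctr[1]=3
Ev 6: PC=1 idx=1 pred=T actual=T -> ctr[1]=3
Ev 7: PC=1 idx=1 pred=T actual=T -> ctr[1]=3
Ev 8: PC=4 idx=1 pred=T actual=N -> ctr[1]=2

Answer: N T T T T T T T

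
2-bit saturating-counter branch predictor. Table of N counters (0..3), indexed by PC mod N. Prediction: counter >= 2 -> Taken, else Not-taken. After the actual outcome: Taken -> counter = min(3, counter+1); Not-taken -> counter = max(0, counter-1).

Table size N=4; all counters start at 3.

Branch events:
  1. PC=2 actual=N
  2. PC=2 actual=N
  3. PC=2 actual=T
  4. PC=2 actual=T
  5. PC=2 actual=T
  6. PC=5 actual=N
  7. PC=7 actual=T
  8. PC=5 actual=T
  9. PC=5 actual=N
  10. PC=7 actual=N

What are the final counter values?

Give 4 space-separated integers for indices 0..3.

Ev 1: PC=2 idx=2 pred=T actual=N -> ctr[2]=2
Ev 2: PC=2 idx=2 pred=T actual=N -> ctr[2]=1
Ev 3: PC=2 idx=2 pred=N actual=T -> ctr[2]=2
Ev 4: PC=2 idx=2 pred=T actual=T -> ctr[2]=3
Ev 5: PC=2 idx=2 pred=T actual=T -> ctr[2]=3
Ev 6: PC=5 idx=1 pred=T actual=N -> ctr[1]=2
Ev 7: PC=7 idx=3 pred=T actual=T -> ctr[3]=3
Ev 8: PC=5 idx=1 pred=T actual=T -> ctr[1]=3
Ev 9: PC=5 idx=1 pred=T actual=N -> ctr[1]=2
Ev 10: PC=7 idx=3 pred=T actual=N -> ctr[3]=2

Answer: 3 2 3 2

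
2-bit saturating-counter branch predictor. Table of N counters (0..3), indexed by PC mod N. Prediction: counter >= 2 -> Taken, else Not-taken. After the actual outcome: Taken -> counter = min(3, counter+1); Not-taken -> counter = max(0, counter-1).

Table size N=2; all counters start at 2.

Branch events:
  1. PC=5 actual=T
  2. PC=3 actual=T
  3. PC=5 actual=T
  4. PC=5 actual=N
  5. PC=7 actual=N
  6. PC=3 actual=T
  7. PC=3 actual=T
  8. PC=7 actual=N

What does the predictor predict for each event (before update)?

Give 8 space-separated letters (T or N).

Answer: T T T T T N T T

Derivation:
Ev 1: PC=5 idx=1 pred=T actual=T -> ctr[1]=3
Ev 2: PC=3 idx=1 pred=T actual=T -> ctr[1]=3
Ev 3: PC=5 idx=1 pred=T actual=T -> ctr[1]=3
Ev 4: PC=5 idx=1 pred=T actual=N -> ctr[1]=2
Ev 5: PC=7 idx=1 pred=T actual=N -> ctr[1]=1
Ev 6: PC=3 idx=1 pred=N actual=T -> ctr[1]=2
Ev 7: PC=3 idx=1 pred=T actual=T -> ctr[1]=3
Ev 8: PC=7 idx=1 pred=T actual=N -> ctr[1]=2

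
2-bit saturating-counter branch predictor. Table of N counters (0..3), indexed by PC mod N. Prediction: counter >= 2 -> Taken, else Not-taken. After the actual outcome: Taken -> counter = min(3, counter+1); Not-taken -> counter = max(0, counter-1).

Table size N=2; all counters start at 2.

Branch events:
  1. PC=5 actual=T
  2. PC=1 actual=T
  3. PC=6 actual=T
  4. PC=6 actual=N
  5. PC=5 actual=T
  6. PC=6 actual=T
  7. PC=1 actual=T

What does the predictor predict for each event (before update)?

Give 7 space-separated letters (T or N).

Ev 1: PC=5 idx=1 pred=T actual=T -> ctr[1]=3
Ev 2: PC=1 idx=1 pred=T actual=T -> ctr[1]=3
Ev 3: PC=6 idx=0 pred=T actual=T -> ctr[0]=3
Ev 4: PC=6 idx=0 pred=T actual=N -> ctr[0]=2
Ev 5: PC=5 idx=1 pred=T actual=T -> ctr[1]=3
Ev 6: PC=6 idx=0 pred=T actual=T -> ctr[0]=3
Ev 7: PC=1 idx=1 pred=T actual=T -> ctr[1]=3

Answer: T T T T T T T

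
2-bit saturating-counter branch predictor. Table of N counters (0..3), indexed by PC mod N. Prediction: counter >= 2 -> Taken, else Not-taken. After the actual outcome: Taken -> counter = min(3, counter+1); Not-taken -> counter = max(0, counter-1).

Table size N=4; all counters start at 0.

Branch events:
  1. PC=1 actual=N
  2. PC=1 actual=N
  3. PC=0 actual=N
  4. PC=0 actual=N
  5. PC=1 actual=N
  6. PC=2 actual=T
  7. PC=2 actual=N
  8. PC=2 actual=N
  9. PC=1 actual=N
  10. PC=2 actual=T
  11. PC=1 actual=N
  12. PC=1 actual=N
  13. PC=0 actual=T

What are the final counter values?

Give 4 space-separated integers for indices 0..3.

Ev 1: PC=1 idx=1 pred=N actual=N -> ctr[1]=0
Ev 2: PC=1 idx=1 pred=N actual=N -> ctr[1]=0
Ev 3: PC=0 idx=0 pred=N actual=N -> ctr[0]=0
Ev 4: PC=0 idx=0 pred=N actual=N -> ctr[0]=0
Ev 5: PC=1 idx=1 pred=N actual=N -> ctr[1]=0
Ev 6: PC=2 idx=2 pred=N actual=T -> ctr[2]=1
Ev 7: PC=2 idx=2 pred=N actual=N -> ctr[2]=0
Ev 8: PC=2 idx=2 pred=N actual=N -> ctr[2]=0
Ev 9: PC=1 idx=1 pred=N actual=N -> ctr[1]=0
Ev 10: PC=2 idx=2 pred=N actual=T -> ctr[2]=1
Ev 11: PC=1 idx=1 pred=N actual=N -> ctr[1]=0
Ev 12: PC=1 idx=1 pred=N actual=N -> ctr[1]=0
Ev 13: PC=0 idx=0 pred=N actual=T -> ctr[0]=1

Answer: 1 0 1 0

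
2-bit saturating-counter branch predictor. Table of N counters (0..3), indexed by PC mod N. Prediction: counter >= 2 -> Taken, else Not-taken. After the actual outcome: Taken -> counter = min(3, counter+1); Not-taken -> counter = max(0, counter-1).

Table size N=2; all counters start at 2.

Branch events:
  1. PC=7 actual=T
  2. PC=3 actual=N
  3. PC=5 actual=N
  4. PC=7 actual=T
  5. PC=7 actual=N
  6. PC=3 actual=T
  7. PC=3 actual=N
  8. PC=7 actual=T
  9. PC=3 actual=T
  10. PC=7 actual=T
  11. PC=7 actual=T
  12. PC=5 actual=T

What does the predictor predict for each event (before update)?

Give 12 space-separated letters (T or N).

Answer: T T T N T N T N T T T T

Derivation:
Ev 1: PC=7 idx=1 pred=T actual=T -> ctr[1]=3
Ev 2: PC=3 idx=1 pred=T actual=N -> ctr[1]=2
Ev 3: PC=5 idx=1 pred=T actual=N -> ctr[1]=1
Ev 4: PC=7 idx=1 pred=N actual=T -> ctr[1]=2
Ev 5: PC=7 idx=1 pred=T actual=N -> ctr[1]=1
Ev 6: PC=3 idx=1 pred=N actual=T -> ctr[1]=2
Ev 7: PC=3 idx=1 pred=T actual=N -> ctr[1]=1
Ev 8: PC=7 idx=1 pred=N actual=T -> ctr[1]=2
Ev 9: PC=3 idx=1 pred=T actual=T -> ctr[1]=3
Ev 10: PC=7 idx=1 pred=T actual=T -> ctr[1]=3
Ev 11: PC=7 idx=1 pred=T actual=T -> ctr[1]=3
Ev 12: PC=5 idx=1 pred=T actual=T -> ctr[1]=3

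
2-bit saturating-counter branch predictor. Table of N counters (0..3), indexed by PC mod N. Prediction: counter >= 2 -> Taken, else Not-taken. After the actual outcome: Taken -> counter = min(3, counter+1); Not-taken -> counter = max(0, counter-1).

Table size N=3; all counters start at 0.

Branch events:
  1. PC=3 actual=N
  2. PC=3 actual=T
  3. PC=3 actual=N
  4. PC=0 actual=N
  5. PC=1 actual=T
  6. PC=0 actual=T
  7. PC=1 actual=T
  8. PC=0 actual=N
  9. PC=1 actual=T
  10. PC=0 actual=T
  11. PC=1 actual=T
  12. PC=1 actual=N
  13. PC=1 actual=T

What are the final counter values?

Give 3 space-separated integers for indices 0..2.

Answer: 1 3 0

Derivation:
Ev 1: PC=3 idx=0 pred=N actual=N -> ctr[0]=0
Ev 2: PC=3 idx=0 pred=N actual=T -> ctr[0]=1
Ev 3: PC=3 idx=0 pred=N actual=N -> ctr[0]=0
Ev 4: PC=0 idx=0 pred=N actual=N -> ctr[0]=0
Ev 5: PC=1 idx=1 pred=N actual=T -> ctr[1]=1
Ev 6: PC=0 idx=0 pred=N actual=T -> ctr[0]=1
Ev 7: PC=1 idx=1 pred=N actual=T -> ctr[1]=2
Ev 8: PC=0 idx=0 pred=N actual=N -> ctr[0]=0
Ev 9: PC=1 idx=1 pred=T actual=T -> ctr[1]=3
Ev 10: PC=0 idx=0 pred=N actual=T -> ctr[0]=1
Ev 11: PC=1 idx=1 pred=T actual=T -> ctr[1]=3
Ev 12: PC=1 idx=1 pred=T actual=N -> ctr[1]=2
Ev 13: PC=1 idx=1 pred=T actual=T -> ctr[1]=3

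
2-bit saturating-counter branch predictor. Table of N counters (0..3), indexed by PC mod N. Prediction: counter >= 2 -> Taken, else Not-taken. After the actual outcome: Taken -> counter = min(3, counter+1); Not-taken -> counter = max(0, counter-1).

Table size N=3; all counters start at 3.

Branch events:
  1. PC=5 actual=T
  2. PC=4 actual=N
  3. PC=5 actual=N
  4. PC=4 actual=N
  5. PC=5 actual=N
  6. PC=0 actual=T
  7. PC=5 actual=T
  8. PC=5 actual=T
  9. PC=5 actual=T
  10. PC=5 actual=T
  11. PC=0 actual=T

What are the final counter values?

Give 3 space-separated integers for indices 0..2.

Answer: 3 1 3

Derivation:
Ev 1: PC=5 idx=2 pred=T actual=T -> ctr[2]=3
Ev 2: PC=4 idx=1 pred=T actual=N -> ctr[1]=2
Ev 3: PC=5 idx=2 pred=T actual=N -> ctr[2]=2
Ev 4: PC=4 idx=1 pred=T actual=N -> ctr[1]=1
Ev 5: PC=5 idx=2 pred=T actual=N -> ctr[2]=1
Ev 6: PC=0 idx=0 pred=T actual=T -> ctr[0]=3
Ev 7: PC=5 idx=2 pred=N actual=T -> ctr[2]=2
Ev 8: PC=5 idx=2 pred=T actual=T -> ctr[2]=3
Ev 9: PC=5 idx=2 pred=T actual=T -> ctr[2]=3
Ev 10: PC=5 idx=2 pred=T actual=T -> ctr[2]=3
Ev 11: PC=0 idx=0 pred=T actual=T -> ctr[0]=3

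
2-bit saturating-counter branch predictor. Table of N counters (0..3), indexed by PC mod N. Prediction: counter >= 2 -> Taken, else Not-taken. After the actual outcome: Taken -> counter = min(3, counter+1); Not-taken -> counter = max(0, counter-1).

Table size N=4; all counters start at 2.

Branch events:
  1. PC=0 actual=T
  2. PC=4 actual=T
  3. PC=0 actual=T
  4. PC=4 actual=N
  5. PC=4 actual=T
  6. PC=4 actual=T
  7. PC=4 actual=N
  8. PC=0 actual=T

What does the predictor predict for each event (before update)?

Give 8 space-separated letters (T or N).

Answer: T T T T T T T T

Derivation:
Ev 1: PC=0 idx=0 pred=T actual=T -> ctr[0]=3
Ev 2: PC=4 idx=0 pred=T actual=T -> ctr[0]=3
Ev 3: PC=0 idx=0 pred=T actual=T -> ctr[0]=3
Ev 4: PC=4 idx=0 pred=T actual=N -> ctr[0]=2
Ev 5: PC=4 idx=0 pred=T actual=T -> ctr[0]=3
Ev 6: PC=4 idx=0 pred=T actual=T -> ctr[0]=3
Ev 7: PC=4 idx=0 pred=T actual=N -> ctr[0]=2
Ev 8: PC=0 idx=0 pred=T actual=T -> ctr[0]=3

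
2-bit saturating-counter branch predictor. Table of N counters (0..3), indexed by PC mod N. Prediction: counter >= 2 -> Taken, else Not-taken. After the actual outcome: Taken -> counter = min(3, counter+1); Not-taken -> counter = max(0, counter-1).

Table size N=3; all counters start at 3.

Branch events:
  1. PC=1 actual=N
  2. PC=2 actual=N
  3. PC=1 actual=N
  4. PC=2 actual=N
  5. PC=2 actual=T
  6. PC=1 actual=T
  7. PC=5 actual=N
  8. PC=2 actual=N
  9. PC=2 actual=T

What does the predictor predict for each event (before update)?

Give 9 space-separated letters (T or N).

Answer: T T T T N N T N N

Derivation:
Ev 1: PC=1 idx=1 pred=T actual=N -> ctr[1]=2
Ev 2: PC=2 idx=2 pred=T actual=N -> ctr[2]=2
Ev 3: PC=1 idx=1 pred=T actual=N -> ctr[1]=1
Ev 4: PC=2 idx=2 pred=T actual=N -> ctr[2]=1
Ev 5: PC=2 idx=2 pred=N actual=T -> ctr[2]=2
Ev 6: PC=1 idx=1 pred=N actual=T -> ctr[1]=2
Ev 7: PC=5 idx=2 pred=T actual=N -> ctr[2]=1
Ev 8: PC=2 idx=2 pred=N actual=N -> ctr[2]=0
Ev 9: PC=2 idx=2 pred=N actual=T -> ctr[2]=1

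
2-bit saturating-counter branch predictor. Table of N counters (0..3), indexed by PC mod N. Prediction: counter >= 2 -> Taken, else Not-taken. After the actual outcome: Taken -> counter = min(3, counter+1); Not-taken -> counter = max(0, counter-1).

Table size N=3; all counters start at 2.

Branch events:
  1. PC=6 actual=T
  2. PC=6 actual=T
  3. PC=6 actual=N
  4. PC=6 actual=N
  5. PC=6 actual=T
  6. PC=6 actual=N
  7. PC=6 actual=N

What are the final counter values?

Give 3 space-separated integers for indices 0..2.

Answer: 0 2 2

Derivation:
Ev 1: PC=6 idx=0 pred=T actual=T -> ctr[0]=3
Ev 2: PC=6 idx=0 pred=T actual=T -> ctr[0]=3
Ev 3: PC=6 idx=0 pred=T actual=N -> ctr[0]=2
Ev 4: PC=6 idx=0 pred=T actual=N -> ctr[0]=1
Ev 5: PC=6 idx=0 pred=N actual=T -> ctr[0]=2
Ev 6: PC=6 idx=0 pred=T actual=N -> ctr[0]=1
Ev 7: PC=6 idx=0 pred=N actual=N -> ctr[0]=0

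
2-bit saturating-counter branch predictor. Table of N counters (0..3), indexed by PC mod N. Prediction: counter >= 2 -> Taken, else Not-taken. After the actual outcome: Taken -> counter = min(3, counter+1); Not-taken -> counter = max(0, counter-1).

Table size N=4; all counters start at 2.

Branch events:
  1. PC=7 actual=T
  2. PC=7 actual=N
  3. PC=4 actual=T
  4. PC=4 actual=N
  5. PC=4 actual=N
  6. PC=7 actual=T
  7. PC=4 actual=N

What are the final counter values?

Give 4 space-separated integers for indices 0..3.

Ev 1: PC=7 idx=3 pred=T actual=T -> ctr[3]=3
Ev 2: PC=7 idx=3 pred=T actual=N -> ctr[3]=2
Ev 3: PC=4 idx=0 pred=T actual=T -> ctr[0]=3
Ev 4: PC=4 idx=0 pred=T actual=N -> ctr[0]=2
Ev 5: PC=4 idx=0 pred=T actual=N -> ctr[0]=1
Ev 6: PC=7 idx=3 pred=T actual=T -> ctr[3]=3
Ev 7: PC=4 idx=0 pred=N actual=N -> ctr[0]=0

Answer: 0 2 2 3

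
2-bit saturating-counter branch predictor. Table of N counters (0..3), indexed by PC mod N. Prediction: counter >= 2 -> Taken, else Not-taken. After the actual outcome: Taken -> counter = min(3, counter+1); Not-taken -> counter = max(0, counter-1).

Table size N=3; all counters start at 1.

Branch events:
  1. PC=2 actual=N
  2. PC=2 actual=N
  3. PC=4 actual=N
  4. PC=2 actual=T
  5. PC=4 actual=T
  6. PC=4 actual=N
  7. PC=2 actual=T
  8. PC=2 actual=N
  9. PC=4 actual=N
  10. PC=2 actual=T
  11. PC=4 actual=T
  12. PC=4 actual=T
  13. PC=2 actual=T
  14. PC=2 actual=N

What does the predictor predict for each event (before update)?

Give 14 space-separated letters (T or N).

Ev 1: PC=2 idx=2 pred=N actual=N -> ctr[2]=0
Ev 2: PC=2 idx=2 pred=N actual=N -> ctr[2]=0
Ev 3: PC=4 idx=1 pred=N actual=N -> ctr[1]=0
Ev 4: PC=2 idx=2 pred=N actual=T -> ctr[2]=1
Ev 5: PC=4 idx=1 pred=N actual=T -> ctr[1]=1
Ev 6: PC=4 idx=1 pred=N actual=N -> ctr[1]=0
Ev 7: PC=2 idx=2 pred=N actual=T -> ctr[2]=2
Ev 8: PC=2 idx=2 pred=T actual=N -> ctr[2]=1
Ev 9: PC=4 idx=1 pred=N actual=N -> ctr[1]=0
Ev 10: PC=2 idx=2 pred=N actual=T -> ctr[2]=2
Ev 11: PC=4 idx=1 pred=N actual=T -> ctr[1]=1
Ev 12: PC=4 idx=1 pred=N actual=T -> ctr[1]=2
Ev 13: PC=2 idx=2 pred=T actual=T -> ctr[2]=3
Ev 14: PC=2 idx=2 pred=T actual=N -> ctr[2]=2

Answer: N N N N N N N T N N N N T T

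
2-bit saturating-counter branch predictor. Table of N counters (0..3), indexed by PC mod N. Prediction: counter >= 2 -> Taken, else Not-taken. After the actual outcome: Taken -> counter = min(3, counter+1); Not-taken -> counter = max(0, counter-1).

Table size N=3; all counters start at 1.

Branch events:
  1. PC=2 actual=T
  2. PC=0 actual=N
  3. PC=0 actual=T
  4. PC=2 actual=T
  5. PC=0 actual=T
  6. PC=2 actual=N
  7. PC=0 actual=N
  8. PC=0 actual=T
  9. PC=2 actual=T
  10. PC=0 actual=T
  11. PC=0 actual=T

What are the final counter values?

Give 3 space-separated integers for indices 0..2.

Answer: 3 1 3

Derivation:
Ev 1: PC=2 idx=2 pred=N actual=T -> ctr[2]=2
Ev 2: PC=0 idx=0 pred=N actual=N -> ctr[0]=0
Ev 3: PC=0 idx=0 pred=N actual=T -> ctr[0]=1
Ev 4: PC=2 idx=2 pred=T actual=T -> ctr[2]=3
Ev 5: PC=0 idx=0 pred=N actual=T -> ctr[0]=2
Ev 6: PC=2 idx=2 pred=T actual=N -> ctr[2]=2
Ev 7: PC=0 idx=0 pred=T actual=N -> ctr[0]=1
Ev 8: PC=0 idx=0 pred=N actual=T -> ctr[0]=2
Ev 9: PC=2 idx=2 pred=T actual=T -> ctr[2]=3
Ev 10: PC=0 idx=0 pred=T actual=T -> ctr[0]=3
Ev 11: PC=0 idx=0 pred=T actual=T -> ctr[0]=3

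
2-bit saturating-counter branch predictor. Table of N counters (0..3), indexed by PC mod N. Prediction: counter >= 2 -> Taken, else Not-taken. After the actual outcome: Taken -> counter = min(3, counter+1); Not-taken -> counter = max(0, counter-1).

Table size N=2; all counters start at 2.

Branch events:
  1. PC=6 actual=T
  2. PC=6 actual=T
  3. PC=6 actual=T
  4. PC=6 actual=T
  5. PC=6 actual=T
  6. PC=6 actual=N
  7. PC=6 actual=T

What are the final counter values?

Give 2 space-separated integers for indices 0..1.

Ev 1: PC=6 idx=0 pred=T actual=T -> ctr[0]=3
Ev 2: PC=6 idx=0 pred=T actual=T -> ctr[0]=3
Ev 3: PC=6 idx=0 pred=T actual=T -> ctr[0]=3
Ev 4: PC=6 idx=0 pred=T actual=T -> ctr[0]=3
Ev 5: PC=6 idx=0 pred=T actual=T -> ctr[0]=3
Ev 6: PC=6 idx=0 pred=T actual=N -> ctr[0]=2
Ev 7: PC=6 idx=0 pred=T actual=T -> ctr[0]=3

Answer: 3 2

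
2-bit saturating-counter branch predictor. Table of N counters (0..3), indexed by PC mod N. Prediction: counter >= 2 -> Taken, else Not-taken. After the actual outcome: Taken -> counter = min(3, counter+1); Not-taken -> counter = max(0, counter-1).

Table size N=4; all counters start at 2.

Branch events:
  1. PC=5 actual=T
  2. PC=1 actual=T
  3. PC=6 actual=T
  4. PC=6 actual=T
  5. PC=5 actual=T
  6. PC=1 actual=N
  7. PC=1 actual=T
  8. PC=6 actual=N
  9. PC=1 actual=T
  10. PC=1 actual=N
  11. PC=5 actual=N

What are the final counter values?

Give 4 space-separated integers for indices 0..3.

Answer: 2 1 2 2

Derivation:
Ev 1: PC=5 idx=1 pred=T actual=T -> ctr[1]=3
Ev 2: PC=1 idx=1 pred=T actual=T -> ctr[1]=3
Ev 3: PC=6 idx=2 pred=T actual=T -> ctr[2]=3
Ev 4: PC=6 idx=2 pred=T actual=T -> ctr[2]=3
Ev 5: PC=5 idx=1 pred=T actual=T -> ctr[1]=3
Ev 6: PC=1 idx=1 pred=T actual=N -> ctr[1]=2
Ev 7: PC=1 idx=1 pred=T actual=T -> ctr[1]=3
Ev 8: PC=6 idx=2 pred=T actual=N -> ctr[2]=2
Ev 9: PC=1 idx=1 pred=T actual=T -> ctr[1]=3
Ev 10: PC=1 idx=1 pred=T actual=N -> ctr[1]=2
Ev 11: PC=5 idx=1 pred=T actual=N -> ctr[1]=1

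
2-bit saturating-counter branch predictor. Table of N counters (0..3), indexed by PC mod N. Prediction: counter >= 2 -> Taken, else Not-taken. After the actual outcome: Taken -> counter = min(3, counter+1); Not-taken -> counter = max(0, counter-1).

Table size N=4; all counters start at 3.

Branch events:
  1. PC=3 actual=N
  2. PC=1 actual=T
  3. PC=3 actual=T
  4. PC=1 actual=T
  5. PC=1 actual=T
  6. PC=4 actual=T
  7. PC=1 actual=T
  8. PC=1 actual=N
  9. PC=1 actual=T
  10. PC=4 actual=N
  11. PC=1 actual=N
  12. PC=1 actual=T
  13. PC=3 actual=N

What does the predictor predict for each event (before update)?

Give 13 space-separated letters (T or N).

Answer: T T T T T T T T T T T T T

Derivation:
Ev 1: PC=3 idx=3 pred=T actual=N -> ctr[3]=2
Ev 2: PC=1 idx=1 pred=T actual=T -> ctr[1]=3
Ev 3: PC=3 idx=3 pred=T actual=T -> ctr[3]=3
Ev 4: PC=1 idx=1 pred=T actual=T -> ctr[1]=3
Ev 5: PC=1 idx=1 pred=T actual=T -> ctr[1]=3
Ev 6: PC=4 idx=0 pred=T actual=T -> ctr[0]=3
Ev 7: PC=1 idx=1 pred=T actual=T -> ctr[1]=3
Ev 8: PC=1 idx=1 pred=T actual=N -> ctr[1]=2
Ev 9: PC=1 idx=1 pred=T actual=T -> ctr[1]=3
Ev 10: PC=4 idx=0 pred=T actual=N -> ctr[0]=2
Ev 11: PC=1 idx=1 pred=T actual=N -> ctr[1]=2
Ev 12: PC=1 idx=1 pred=T actual=T -> ctr[1]=3
Ev 13: PC=3 idx=3 pred=T actual=N -> ctr[3]=2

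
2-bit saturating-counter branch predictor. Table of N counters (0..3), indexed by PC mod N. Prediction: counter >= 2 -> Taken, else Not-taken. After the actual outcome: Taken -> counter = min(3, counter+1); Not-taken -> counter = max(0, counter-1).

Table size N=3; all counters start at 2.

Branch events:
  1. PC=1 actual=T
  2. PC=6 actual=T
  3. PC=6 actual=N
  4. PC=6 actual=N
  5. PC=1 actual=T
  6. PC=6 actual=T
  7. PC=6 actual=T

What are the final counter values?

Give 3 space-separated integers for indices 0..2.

Ev 1: PC=1 idx=1 pred=T actual=T -> ctr[1]=3
Ev 2: PC=6 idx=0 pred=T actual=T -> ctr[0]=3
Ev 3: PC=6 idx=0 pred=T actual=N -> ctr[0]=2
Ev 4: PC=6 idx=0 pred=T actual=N -> ctr[0]=1
Ev 5: PC=1 idx=1 pred=T actual=T -> ctr[1]=3
Ev 6: PC=6 idx=0 pred=N actual=T -> ctr[0]=2
Ev 7: PC=6 idx=0 pred=T actual=T -> ctr[0]=3

Answer: 3 3 2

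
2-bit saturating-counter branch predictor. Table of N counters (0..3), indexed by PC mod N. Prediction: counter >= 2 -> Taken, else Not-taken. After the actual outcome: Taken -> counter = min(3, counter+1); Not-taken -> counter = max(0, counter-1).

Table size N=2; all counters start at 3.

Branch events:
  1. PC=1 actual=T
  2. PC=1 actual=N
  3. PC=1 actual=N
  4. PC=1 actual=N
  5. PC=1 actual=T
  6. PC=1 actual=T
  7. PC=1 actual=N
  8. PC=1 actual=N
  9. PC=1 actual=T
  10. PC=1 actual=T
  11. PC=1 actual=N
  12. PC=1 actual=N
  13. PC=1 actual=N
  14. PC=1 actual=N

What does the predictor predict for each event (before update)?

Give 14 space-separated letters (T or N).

Ev 1: PC=1 idx=1 pred=T actual=T -> ctr[1]=3
Ev 2: PC=1 idx=1 pred=T actual=N -> ctr[1]=2
Ev 3: PC=1 idx=1 pred=T actual=N -> ctr[1]=1
Ev 4: PC=1 idx=1 pred=N actual=N -> ctr[1]=0
Ev 5: PC=1 idx=1 pred=N actual=T -> ctr[1]=1
Ev 6: PC=1 idx=1 pred=N actual=T -> ctr[1]=2
Ev 7: PC=1 idx=1 pred=T actual=N -> ctr[1]=1
Ev 8: PC=1 idx=1 pred=N actual=N -> ctr[1]=0
Ev 9: PC=1 idx=1 pred=N actual=T -> ctr[1]=1
Ev 10: PC=1 idx=1 pred=N actual=T -> ctr[1]=2
Ev 11: PC=1 idx=1 pred=T actual=N -> ctr[1]=1
Ev 12: PC=1 idx=1 pred=N actual=N -> ctr[1]=0
Ev 13: PC=1 idx=1 pred=N actual=N -> ctr[1]=0
Ev 14: PC=1 idx=1 pred=N actual=N -> ctr[1]=0

Answer: T T T N N N T N N N T N N N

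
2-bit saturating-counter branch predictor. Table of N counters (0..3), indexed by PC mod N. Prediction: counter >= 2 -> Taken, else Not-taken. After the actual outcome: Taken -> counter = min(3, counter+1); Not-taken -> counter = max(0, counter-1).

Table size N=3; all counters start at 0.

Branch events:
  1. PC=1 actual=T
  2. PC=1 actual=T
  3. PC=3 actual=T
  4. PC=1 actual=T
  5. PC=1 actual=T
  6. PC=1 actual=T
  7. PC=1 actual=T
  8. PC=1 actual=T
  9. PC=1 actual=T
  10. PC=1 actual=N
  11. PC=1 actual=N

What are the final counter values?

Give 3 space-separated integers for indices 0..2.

Answer: 1 1 0

Derivation:
Ev 1: PC=1 idx=1 pred=N actual=T -> ctr[1]=1
Ev 2: PC=1 idx=1 pred=N actual=T -> ctr[1]=2
Ev 3: PC=3 idx=0 pred=N actual=T -> ctr[0]=1
Ev 4: PC=1 idx=1 pred=T actual=T -> ctr[1]=3
Ev 5: PC=1 idx=1 pred=T actual=T -> ctr[1]=3
Ev 6: PC=1 idx=1 pred=T actual=T -> ctr[1]=3
Ev 7: PC=1 idx=1 pred=T actual=T -> ctr[1]=3
Ev 8: PC=1 idx=1 pred=T actual=T -> ctr[1]=3
Ev 9: PC=1 idx=1 pred=T actual=T -> ctr[1]=3
Ev 10: PC=1 idx=1 pred=T actual=N -> ctr[1]=2
Ev 11: PC=1 idx=1 pred=T actual=N -> ctr[1]=1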